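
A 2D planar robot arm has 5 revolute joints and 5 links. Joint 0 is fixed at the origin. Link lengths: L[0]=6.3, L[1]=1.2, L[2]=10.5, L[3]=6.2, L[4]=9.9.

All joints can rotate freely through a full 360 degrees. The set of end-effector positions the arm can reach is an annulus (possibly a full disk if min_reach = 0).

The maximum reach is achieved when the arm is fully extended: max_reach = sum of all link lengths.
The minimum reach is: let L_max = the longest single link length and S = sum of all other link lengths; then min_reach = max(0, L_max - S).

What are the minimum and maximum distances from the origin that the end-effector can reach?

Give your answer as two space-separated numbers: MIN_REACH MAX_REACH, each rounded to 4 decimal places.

Link lengths: [6.3, 1.2, 10.5, 6.2, 9.9]
max_reach = 6.3 + 1.2 + 10.5 + 6.2 + 9.9 = 34.1
L_max = max([6.3, 1.2, 10.5, 6.2, 9.9]) = 10.5
S (sum of others) = 34.1 - 10.5 = 23.6
min_reach = max(0, 10.5 - 23.6) = max(0, -13.1) = 0

Answer: 0.0000 34.1000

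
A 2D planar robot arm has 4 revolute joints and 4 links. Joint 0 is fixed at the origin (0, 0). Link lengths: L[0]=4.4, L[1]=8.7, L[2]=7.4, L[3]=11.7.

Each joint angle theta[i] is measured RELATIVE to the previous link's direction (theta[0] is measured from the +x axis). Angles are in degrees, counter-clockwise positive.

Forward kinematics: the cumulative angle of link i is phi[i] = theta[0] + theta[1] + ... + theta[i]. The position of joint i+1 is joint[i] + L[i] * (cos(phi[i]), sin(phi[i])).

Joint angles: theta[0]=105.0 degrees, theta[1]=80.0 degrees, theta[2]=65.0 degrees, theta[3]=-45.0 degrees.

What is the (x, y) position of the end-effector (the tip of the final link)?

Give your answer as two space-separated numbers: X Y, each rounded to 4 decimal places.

joint[0] = (0.0000, 0.0000)  (base)
link 0: phi[0] = 105 = 105 deg
  cos(105 deg) = -0.2588, sin(105 deg) = 0.9659
  joint[1] = (0.0000, 0.0000) + 4.4 * (-0.2588, 0.9659) = (0.0000 + -1.1388, 0.0000 + 4.2501) = (-1.1388, 4.2501)
link 1: phi[1] = 105 + 80 = 185 deg
  cos(185 deg) = -0.9962, sin(185 deg) = -0.0872
  joint[2] = (-1.1388, 4.2501) + 8.7 * (-0.9962, -0.0872) = (-1.1388 + -8.6669, 4.2501 + -0.7583) = (-9.8057, 3.4918)
link 2: phi[2] = 105 + 80 + 65 = 250 deg
  cos(250 deg) = -0.3420, sin(250 deg) = -0.9397
  joint[3] = (-9.8057, 3.4918) + 7.4 * (-0.3420, -0.9397) = (-9.8057 + -2.5309, 3.4918 + -6.9537) = (-12.3366, -3.4619)
link 3: phi[3] = 105 + 80 + 65 + -45 = 205 deg
  cos(205 deg) = -0.9063, sin(205 deg) = -0.4226
  joint[4] = (-12.3366, -3.4619) + 11.7 * (-0.9063, -0.4226) = (-12.3366 + -10.6038, -3.4619 + -4.9446) = (-22.9404, -8.4065)
End effector: (-22.9404, -8.4065)

Answer: -22.9404 -8.4065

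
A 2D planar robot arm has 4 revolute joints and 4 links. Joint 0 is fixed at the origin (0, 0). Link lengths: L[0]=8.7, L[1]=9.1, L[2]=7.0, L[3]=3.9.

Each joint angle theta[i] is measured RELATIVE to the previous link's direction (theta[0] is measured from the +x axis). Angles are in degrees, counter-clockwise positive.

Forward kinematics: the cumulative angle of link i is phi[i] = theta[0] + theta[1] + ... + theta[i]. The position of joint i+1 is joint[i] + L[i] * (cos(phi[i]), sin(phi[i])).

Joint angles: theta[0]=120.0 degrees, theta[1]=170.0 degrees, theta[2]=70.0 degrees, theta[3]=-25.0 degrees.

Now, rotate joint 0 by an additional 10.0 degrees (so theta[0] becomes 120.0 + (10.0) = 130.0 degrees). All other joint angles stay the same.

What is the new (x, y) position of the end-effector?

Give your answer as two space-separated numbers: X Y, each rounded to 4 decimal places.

joint[0] = (0.0000, 0.0000)  (base)
link 0: phi[0] = 130 = 130 deg
  cos(130 deg) = -0.6428, sin(130 deg) = 0.7660
  joint[1] = (0.0000, 0.0000) + 8.7 * (-0.6428, 0.7660) = (0.0000 + -5.5923, 0.0000 + 6.6646) = (-5.5923, 6.6646)
link 1: phi[1] = 130 + 170 = 300 deg
  cos(300 deg) = 0.5000, sin(300 deg) = -0.8660
  joint[2] = (-5.5923, 6.6646) + 9.1 * (0.5000, -0.8660) = (-5.5923 + 4.5500, 6.6646 + -7.8808) = (-1.0423, -1.2162)
link 2: phi[2] = 130 + 170 + 70 = 370 deg
  cos(370 deg) = 0.9848, sin(370 deg) = 0.1736
  joint[3] = (-1.0423, -1.2162) + 7 * (0.9848, 0.1736) = (-1.0423 + 6.8937, -1.2162 + 1.2155) = (5.8514, -0.0007)
link 3: phi[3] = 130 + 170 + 70 + -25 = 345 deg
  cos(345 deg) = 0.9659, sin(345 deg) = -0.2588
  joint[4] = (5.8514, -0.0007) + 3.9 * (0.9659, -0.2588) = (5.8514 + 3.7671, -0.0007 + -1.0094) = (9.6185, -1.0101)
End effector: (9.6185, -1.0101)

Answer: 9.6185 -1.0101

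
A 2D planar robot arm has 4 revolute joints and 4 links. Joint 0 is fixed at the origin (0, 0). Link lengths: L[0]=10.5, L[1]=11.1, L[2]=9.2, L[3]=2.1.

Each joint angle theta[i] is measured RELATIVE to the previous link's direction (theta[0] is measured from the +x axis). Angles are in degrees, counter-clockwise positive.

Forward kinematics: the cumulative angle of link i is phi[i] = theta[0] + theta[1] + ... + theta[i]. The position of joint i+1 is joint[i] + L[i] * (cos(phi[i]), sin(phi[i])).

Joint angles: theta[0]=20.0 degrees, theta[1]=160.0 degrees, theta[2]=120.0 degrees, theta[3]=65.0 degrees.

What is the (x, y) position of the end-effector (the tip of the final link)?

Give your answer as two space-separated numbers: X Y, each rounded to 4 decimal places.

Answer: 5.4588 -4.1932

Derivation:
joint[0] = (0.0000, 0.0000)  (base)
link 0: phi[0] = 20 = 20 deg
  cos(20 deg) = 0.9397, sin(20 deg) = 0.3420
  joint[1] = (0.0000, 0.0000) + 10.5 * (0.9397, 0.3420) = (0.0000 + 9.8668, 0.0000 + 3.5912) = (9.8668, 3.5912)
link 1: phi[1] = 20 + 160 = 180 deg
  cos(180 deg) = -1.0000, sin(180 deg) = 0.0000
  joint[2] = (9.8668, 3.5912) + 11.1 * (-1.0000, 0.0000) = (9.8668 + -11.1000, 3.5912 + 0.0000) = (-1.2332, 3.5912)
link 2: phi[2] = 20 + 160 + 120 = 300 deg
  cos(300 deg) = 0.5000, sin(300 deg) = -0.8660
  joint[3] = (-1.2332, 3.5912) + 9.2 * (0.5000, -0.8660) = (-1.2332 + 4.6000, 3.5912 + -7.9674) = (3.3668, -4.3762)
link 3: phi[3] = 20 + 160 + 120 + 65 = 365 deg
  cos(365 deg) = 0.9962, sin(365 deg) = 0.0872
  joint[4] = (3.3668, -4.3762) + 2.1 * (0.9962, 0.0872) = (3.3668 + 2.0920, -4.3762 + 0.1830) = (5.4588, -4.1932)
End effector: (5.4588, -4.1932)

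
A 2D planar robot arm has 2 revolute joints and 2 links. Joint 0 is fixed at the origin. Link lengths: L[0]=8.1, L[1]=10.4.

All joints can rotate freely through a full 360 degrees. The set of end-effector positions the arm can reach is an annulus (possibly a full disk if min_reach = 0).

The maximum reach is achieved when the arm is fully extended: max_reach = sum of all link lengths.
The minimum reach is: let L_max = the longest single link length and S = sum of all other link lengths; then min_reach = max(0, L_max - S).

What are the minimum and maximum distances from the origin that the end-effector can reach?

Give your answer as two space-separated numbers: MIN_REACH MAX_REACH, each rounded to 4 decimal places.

Answer: 2.3000 18.5000

Derivation:
Link lengths: [8.1, 10.4]
max_reach = 8.1 + 10.4 = 18.5
L_max = max([8.1, 10.4]) = 10.4
S (sum of others) = 18.5 - 10.4 = 8.1
min_reach = max(0, 10.4 - 8.1) = max(0, 2.3) = 2.3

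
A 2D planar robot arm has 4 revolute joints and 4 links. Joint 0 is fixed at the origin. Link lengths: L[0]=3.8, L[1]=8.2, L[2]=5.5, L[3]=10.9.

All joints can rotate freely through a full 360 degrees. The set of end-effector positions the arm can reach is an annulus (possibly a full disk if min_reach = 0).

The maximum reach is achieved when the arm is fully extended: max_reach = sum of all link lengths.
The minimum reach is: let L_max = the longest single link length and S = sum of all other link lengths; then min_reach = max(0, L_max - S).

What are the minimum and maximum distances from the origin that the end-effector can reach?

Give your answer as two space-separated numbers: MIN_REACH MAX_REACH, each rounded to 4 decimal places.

Answer: 0.0000 28.4000

Derivation:
Link lengths: [3.8, 8.2, 5.5, 10.9]
max_reach = 3.8 + 8.2 + 5.5 + 10.9 = 28.4
L_max = max([3.8, 8.2, 5.5, 10.9]) = 10.9
S (sum of others) = 28.4 - 10.9 = 17.5
min_reach = max(0, 10.9 - 17.5) = max(0, -6.6) = 0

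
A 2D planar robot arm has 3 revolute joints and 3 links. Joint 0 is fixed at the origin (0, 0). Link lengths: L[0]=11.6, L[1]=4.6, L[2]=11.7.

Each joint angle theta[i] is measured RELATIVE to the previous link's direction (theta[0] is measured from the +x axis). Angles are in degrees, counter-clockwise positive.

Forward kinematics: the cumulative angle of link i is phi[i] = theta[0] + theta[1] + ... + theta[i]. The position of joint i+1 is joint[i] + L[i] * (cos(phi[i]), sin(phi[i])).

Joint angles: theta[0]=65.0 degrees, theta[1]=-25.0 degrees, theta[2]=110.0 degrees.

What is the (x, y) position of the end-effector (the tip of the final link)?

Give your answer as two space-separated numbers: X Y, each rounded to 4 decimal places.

joint[0] = (0.0000, 0.0000)  (base)
link 0: phi[0] = 65 = 65 deg
  cos(65 deg) = 0.4226, sin(65 deg) = 0.9063
  joint[1] = (0.0000, 0.0000) + 11.6 * (0.4226, 0.9063) = (0.0000 + 4.9024, 0.0000 + 10.5132) = (4.9024, 10.5132)
link 1: phi[1] = 65 + -25 = 40 deg
  cos(40 deg) = 0.7660, sin(40 deg) = 0.6428
  joint[2] = (4.9024, 10.5132) + 4.6 * (0.7660, 0.6428) = (4.9024 + 3.5238, 10.5132 + 2.9568) = (8.4262, 13.4700)
link 2: phi[2] = 65 + -25 + 110 = 150 deg
  cos(150 deg) = -0.8660, sin(150 deg) = 0.5000
  joint[3] = (8.4262, 13.4700) + 11.7 * (-0.8660, 0.5000) = (8.4262 + -10.1325, 13.4700 + 5.8500) = (-1.7063, 19.3200)
End effector: (-1.7063, 19.3200)

Answer: -1.7063 19.3200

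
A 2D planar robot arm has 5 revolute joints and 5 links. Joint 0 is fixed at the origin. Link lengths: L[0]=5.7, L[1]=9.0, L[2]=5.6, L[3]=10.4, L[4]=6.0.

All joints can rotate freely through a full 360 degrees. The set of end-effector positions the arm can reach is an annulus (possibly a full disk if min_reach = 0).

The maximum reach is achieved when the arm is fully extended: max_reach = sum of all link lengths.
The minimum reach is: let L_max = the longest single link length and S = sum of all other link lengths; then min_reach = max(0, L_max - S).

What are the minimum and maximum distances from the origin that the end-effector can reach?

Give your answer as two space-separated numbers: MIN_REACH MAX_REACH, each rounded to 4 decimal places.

Link lengths: [5.7, 9.0, 5.6, 10.4, 6.0]
max_reach = 5.7 + 9 + 5.6 + 10.4 + 6 = 36.7
L_max = max([5.7, 9.0, 5.6, 10.4, 6.0]) = 10.4
S (sum of others) = 36.7 - 10.4 = 26.3
min_reach = max(0, 10.4 - 26.3) = max(0, -15.9) = 0

Answer: 0.0000 36.7000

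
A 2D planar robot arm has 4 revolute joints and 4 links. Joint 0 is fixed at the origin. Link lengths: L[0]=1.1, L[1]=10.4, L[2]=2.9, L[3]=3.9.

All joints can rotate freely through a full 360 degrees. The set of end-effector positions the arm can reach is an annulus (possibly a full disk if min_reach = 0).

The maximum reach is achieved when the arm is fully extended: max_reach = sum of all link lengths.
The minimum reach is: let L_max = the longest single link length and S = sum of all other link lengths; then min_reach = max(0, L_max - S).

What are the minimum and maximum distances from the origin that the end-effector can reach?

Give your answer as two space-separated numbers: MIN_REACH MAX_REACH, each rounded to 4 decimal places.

Answer: 2.5000 18.3000

Derivation:
Link lengths: [1.1, 10.4, 2.9, 3.9]
max_reach = 1.1 + 10.4 + 2.9 + 3.9 = 18.3
L_max = max([1.1, 10.4, 2.9, 3.9]) = 10.4
S (sum of others) = 18.3 - 10.4 = 7.9
min_reach = max(0, 10.4 - 7.9) = max(0, 2.5) = 2.5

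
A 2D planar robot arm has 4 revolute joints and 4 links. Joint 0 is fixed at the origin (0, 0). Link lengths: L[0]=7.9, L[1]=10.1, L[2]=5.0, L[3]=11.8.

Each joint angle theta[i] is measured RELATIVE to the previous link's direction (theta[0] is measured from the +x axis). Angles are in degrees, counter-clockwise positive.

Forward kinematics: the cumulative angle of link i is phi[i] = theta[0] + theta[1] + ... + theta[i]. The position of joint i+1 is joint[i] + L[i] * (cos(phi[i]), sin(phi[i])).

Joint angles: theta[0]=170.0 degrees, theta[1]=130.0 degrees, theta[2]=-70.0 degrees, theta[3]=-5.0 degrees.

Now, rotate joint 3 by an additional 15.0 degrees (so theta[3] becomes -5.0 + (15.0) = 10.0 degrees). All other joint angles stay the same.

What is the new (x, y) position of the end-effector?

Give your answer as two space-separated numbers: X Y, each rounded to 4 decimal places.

joint[0] = (0.0000, 0.0000)  (base)
link 0: phi[0] = 170 = 170 deg
  cos(170 deg) = -0.9848, sin(170 deg) = 0.1736
  joint[1] = (0.0000, 0.0000) + 7.9 * (-0.9848, 0.1736) = (0.0000 + -7.7800, 0.0000 + 1.3718) = (-7.7800, 1.3718)
link 1: phi[1] = 170 + 130 = 300 deg
  cos(300 deg) = 0.5000, sin(300 deg) = -0.8660
  joint[2] = (-7.7800, 1.3718) + 10.1 * (0.5000, -0.8660) = (-7.7800 + 5.0500, 1.3718 + -8.7469) = (-2.7300, -7.3750)
link 2: phi[2] = 170 + 130 + -70 = 230 deg
  cos(230 deg) = -0.6428, sin(230 deg) = -0.7660
  joint[3] = (-2.7300, -7.3750) + 5 * (-0.6428, -0.7660) = (-2.7300 + -3.2139, -7.3750 + -3.8302) = (-5.9439, -11.2053)
link 3: phi[3] = 170 + 130 + -70 + 10 = 240 deg
  cos(240 deg) = -0.5000, sin(240 deg) = -0.8660
  joint[4] = (-5.9439, -11.2053) + 11.8 * (-0.5000, -0.8660) = (-5.9439 + -5.9000, -11.2053 + -10.2191) = (-11.8439, -21.4244)
End effector: (-11.8439, -21.4244)

Answer: -11.8439 -21.4244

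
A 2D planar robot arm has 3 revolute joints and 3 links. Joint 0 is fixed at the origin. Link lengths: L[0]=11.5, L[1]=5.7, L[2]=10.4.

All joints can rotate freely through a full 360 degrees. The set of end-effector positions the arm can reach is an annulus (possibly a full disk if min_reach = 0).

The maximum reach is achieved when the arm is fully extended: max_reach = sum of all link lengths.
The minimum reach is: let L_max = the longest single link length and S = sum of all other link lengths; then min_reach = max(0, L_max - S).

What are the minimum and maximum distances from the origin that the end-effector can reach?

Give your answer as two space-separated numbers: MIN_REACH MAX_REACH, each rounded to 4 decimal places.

Link lengths: [11.5, 5.7, 10.4]
max_reach = 11.5 + 5.7 + 10.4 = 27.6
L_max = max([11.5, 5.7, 10.4]) = 11.5
S (sum of others) = 27.6 - 11.5 = 16.1
min_reach = max(0, 11.5 - 16.1) = max(0, -4.6) = 0

Answer: 0.0000 27.6000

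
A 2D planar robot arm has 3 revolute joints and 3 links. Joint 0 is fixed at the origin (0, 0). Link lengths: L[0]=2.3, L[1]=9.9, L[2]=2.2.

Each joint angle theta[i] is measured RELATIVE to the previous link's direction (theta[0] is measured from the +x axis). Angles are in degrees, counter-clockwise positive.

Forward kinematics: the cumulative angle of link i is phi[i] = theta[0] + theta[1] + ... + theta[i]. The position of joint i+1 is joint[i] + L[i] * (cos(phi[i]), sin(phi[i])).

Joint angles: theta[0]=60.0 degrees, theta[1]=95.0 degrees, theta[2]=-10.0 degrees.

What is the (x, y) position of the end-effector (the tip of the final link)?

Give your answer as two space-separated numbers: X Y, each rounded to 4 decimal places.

joint[0] = (0.0000, 0.0000)  (base)
link 0: phi[0] = 60 = 60 deg
  cos(60 deg) = 0.5000, sin(60 deg) = 0.8660
  joint[1] = (0.0000, 0.0000) + 2.3 * (0.5000, 0.8660) = (0.0000 + 1.1500, 0.0000 + 1.9919) = (1.1500, 1.9919)
link 1: phi[1] = 60 + 95 = 155 deg
  cos(155 deg) = -0.9063, sin(155 deg) = 0.4226
  joint[2] = (1.1500, 1.9919) + 9.9 * (-0.9063, 0.4226) = (1.1500 + -8.9724, 1.9919 + 4.1839) = (-7.8224, 6.1758)
link 2: phi[2] = 60 + 95 + -10 = 145 deg
  cos(145 deg) = -0.8192, sin(145 deg) = 0.5736
  joint[3] = (-7.8224, 6.1758) + 2.2 * (-0.8192, 0.5736) = (-7.8224 + -1.8021, 6.1758 + 1.2619) = (-9.6246, 7.4376)
End effector: (-9.6246, 7.4376)

Answer: -9.6246 7.4376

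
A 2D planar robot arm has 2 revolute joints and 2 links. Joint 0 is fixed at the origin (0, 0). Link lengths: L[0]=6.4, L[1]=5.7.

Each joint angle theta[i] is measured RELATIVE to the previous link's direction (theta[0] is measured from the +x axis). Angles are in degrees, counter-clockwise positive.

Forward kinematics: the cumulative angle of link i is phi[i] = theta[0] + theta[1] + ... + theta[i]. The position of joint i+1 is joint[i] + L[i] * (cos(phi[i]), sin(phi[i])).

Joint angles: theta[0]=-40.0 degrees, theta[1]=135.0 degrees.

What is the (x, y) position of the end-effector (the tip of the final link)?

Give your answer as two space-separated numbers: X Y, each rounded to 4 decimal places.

joint[0] = (0.0000, 0.0000)  (base)
link 0: phi[0] = -40 = -40 deg
  cos(-40 deg) = 0.7660, sin(-40 deg) = -0.6428
  joint[1] = (0.0000, 0.0000) + 6.4 * (0.7660, -0.6428) = (0.0000 + 4.9027, 0.0000 + -4.1138) = (4.9027, -4.1138)
link 1: phi[1] = -40 + 135 = 95 deg
  cos(95 deg) = -0.0872, sin(95 deg) = 0.9962
  joint[2] = (4.9027, -4.1138) + 5.7 * (-0.0872, 0.9962) = (4.9027 + -0.4968, -4.1138 + 5.6783) = (4.4059, 1.5645)
End effector: (4.4059, 1.5645)

Answer: 4.4059 1.5645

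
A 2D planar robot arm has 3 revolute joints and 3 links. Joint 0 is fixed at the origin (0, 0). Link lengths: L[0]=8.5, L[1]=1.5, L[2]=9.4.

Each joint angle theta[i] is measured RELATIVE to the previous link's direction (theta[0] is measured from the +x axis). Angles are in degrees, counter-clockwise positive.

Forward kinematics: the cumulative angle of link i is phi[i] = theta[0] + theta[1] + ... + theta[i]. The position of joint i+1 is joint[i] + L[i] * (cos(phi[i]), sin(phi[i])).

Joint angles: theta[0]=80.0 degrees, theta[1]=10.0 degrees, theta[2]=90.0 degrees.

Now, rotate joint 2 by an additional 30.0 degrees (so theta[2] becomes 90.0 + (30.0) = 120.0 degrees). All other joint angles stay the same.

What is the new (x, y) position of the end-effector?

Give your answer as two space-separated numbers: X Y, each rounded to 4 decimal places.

joint[0] = (0.0000, 0.0000)  (base)
link 0: phi[0] = 80 = 80 deg
  cos(80 deg) = 0.1736, sin(80 deg) = 0.9848
  joint[1] = (0.0000, 0.0000) + 8.5 * (0.1736, 0.9848) = (0.0000 + 1.4760, 0.0000 + 8.3709) = (1.4760, 8.3709)
link 1: phi[1] = 80 + 10 = 90 deg
  cos(90 deg) = 0.0000, sin(90 deg) = 1.0000
  joint[2] = (1.4760, 8.3709) + 1.5 * (0.0000, 1.0000) = (1.4760 + 0.0000, 8.3709 + 1.5000) = (1.4760, 9.8709)
link 2: phi[2] = 80 + 10 + 120 = 210 deg
  cos(210 deg) = -0.8660, sin(210 deg) = -0.5000
  joint[3] = (1.4760, 9.8709) + 9.4 * (-0.8660, -0.5000) = (1.4760 + -8.1406, 9.8709 + -4.7000) = (-6.6646, 5.1709)
End effector: (-6.6646, 5.1709)

Answer: -6.6646 5.1709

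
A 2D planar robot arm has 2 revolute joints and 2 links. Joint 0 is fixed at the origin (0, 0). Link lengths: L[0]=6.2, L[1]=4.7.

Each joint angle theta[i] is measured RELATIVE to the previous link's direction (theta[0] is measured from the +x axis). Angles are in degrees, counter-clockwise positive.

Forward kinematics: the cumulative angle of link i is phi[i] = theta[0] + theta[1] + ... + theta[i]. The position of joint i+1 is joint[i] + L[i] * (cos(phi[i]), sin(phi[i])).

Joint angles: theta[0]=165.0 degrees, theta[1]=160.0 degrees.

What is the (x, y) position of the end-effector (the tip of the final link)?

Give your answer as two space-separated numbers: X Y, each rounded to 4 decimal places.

Answer: -2.1387 -1.0911

Derivation:
joint[0] = (0.0000, 0.0000)  (base)
link 0: phi[0] = 165 = 165 deg
  cos(165 deg) = -0.9659, sin(165 deg) = 0.2588
  joint[1] = (0.0000, 0.0000) + 6.2 * (-0.9659, 0.2588) = (0.0000 + -5.9887, 0.0000 + 1.6047) = (-5.9887, 1.6047)
link 1: phi[1] = 165 + 160 = 325 deg
  cos(325 deg) = 0.8192, sin(325 deg) = -0.5736
  joint[2] = (-5.9887, 1.6047) + 4.7 * (0.8192, -0.5736) = (-5.9887 + 3.8500, 1.6047 + -2.6958) = (-2.1387, -1.0911)
End effector: (-2.1387, -1.0911)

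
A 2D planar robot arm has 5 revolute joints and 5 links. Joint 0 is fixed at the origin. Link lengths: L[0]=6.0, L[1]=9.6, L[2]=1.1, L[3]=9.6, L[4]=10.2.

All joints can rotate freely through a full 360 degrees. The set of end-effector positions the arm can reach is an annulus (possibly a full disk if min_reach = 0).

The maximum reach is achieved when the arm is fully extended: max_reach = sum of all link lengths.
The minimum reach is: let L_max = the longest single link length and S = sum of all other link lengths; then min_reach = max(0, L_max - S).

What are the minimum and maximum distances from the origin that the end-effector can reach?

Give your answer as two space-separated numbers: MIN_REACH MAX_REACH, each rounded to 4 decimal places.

Answer: 0.0000 36.5000

Derivation:
Link lengths: [6.0, 9.6, 1.1, 9.6, 10.2]
max_reach = 6 + 9.6 + 1.1 + 9.6 + 10.2 = 36.5
L_max = max([6.0, 9.6, 1.1, 9.6, 10.2]) = 10.2
S (sum of others) = 36.5 - 10.2 = 26.3
min_reach = max(0, 10.2 - 26.3) = max(0, -16.1) = 0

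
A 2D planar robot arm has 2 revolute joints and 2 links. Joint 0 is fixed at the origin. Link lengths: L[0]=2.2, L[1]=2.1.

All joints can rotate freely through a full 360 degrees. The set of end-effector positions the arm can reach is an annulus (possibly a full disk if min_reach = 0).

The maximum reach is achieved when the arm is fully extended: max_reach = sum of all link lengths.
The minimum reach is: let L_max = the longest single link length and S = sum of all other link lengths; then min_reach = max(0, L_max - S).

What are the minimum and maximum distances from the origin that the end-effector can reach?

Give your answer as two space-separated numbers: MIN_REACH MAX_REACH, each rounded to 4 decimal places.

Link lengths: [2.2, 2.1]
max_reach = 2.2 + 2.1 = 4.3
L_max = max([2.2, 2.1]) = 2.2
S (sum of others) = 4.3 - 2.2 = 2.1
min_reach = max(0, 2.2 - 2.1) = max(0, 0.1) = 0.1

Answer: 0.1000 4.3000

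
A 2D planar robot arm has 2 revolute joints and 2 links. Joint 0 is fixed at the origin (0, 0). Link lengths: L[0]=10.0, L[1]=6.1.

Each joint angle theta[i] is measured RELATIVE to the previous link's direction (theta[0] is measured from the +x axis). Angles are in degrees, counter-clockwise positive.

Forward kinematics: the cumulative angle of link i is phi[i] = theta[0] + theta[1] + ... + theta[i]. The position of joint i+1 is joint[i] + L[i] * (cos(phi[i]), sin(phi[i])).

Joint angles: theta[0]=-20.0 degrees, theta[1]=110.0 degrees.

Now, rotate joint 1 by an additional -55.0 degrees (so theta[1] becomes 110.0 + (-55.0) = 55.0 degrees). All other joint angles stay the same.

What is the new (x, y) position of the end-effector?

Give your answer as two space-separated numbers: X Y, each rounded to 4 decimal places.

Answer: 14.3938 0.0786

Derivation:
joint[0] = (0.0000, 0.0000)  (base)
link 0: phi[0] = -20 = -20 deg
  cos(-20 deg) = 0.9397, sin(-20 deg) = -0.3420
  joint[1] = (0.0000, 0.0000) + 10 * (0.9397, -0.3420) = (0.0000 + 9.3969, 0.0000 + -3.4202) = (9.3969, -3.4202)
link 1: phi[1] = -20 + 55 = 35 deg
  cos(35 deg) = 0.8192, sin(35 deg) = 0.5736
  joint[2] = (9.3969, -3.4202) + 6.1 * (0.8192, 0.5736) = (9.3969 + 4.9968, -3.4202 + 3.4988) = (14.3938, 0.0786)
End effector: (14.3938, 0.0786)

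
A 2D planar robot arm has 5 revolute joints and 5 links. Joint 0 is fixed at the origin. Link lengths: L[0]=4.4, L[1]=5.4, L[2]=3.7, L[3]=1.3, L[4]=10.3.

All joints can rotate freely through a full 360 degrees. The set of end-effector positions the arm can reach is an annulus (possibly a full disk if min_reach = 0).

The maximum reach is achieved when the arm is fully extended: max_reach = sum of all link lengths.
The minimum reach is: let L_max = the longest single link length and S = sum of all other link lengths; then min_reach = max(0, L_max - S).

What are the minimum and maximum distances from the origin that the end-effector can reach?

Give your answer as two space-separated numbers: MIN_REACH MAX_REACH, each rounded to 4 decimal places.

Link lengths: [4.4, 5.4, 3.7, 1.3, 10.3]
max_reach = 4.4 + 5.4 + 3.7 + 1.3 + 10.3 = 25.1
L_max = max([4.4, 5.4, 3.7, 1.3, 10.3]) = 10.3
S (sum of others) = 25.1 - 10.3 = 14.8
min_reach = max(0, 10.3 - 14.8) = max(0, -4.5) = 0

Answer: 0.0000 25.1000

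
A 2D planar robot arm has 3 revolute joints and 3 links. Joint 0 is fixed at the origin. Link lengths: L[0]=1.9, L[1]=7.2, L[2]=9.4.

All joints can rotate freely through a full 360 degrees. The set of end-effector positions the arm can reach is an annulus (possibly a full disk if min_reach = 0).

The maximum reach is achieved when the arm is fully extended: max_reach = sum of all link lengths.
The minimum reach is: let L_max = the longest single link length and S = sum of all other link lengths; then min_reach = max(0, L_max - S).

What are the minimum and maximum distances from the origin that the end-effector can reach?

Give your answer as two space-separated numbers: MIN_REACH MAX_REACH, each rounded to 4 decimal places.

Answer: 0.3000 18.5000

Derivation:
Link lengths: [1.9, 7.2, 9.4]
max_reach = 1.9 + 7.2 + 9.4 = 18.5
L_max = max([1.9, 7.2, 9.4]) = 9.4
S (sum of others) = 18.5 - 9.4 = 9.1
min_reach = max(0, 9.4 - 9.1) = max(0, 0.3) = 0.3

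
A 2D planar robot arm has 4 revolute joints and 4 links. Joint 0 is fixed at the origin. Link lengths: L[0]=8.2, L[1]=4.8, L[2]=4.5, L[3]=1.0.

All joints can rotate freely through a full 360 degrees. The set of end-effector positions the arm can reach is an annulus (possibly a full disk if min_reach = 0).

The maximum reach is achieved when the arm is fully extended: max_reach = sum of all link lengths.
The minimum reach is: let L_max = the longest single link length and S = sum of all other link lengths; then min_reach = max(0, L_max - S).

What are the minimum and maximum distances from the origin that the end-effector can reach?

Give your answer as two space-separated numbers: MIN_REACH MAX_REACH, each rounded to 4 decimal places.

Link lengths: [8.2, 4.8, 4.5, 1.0]
max_reach = 8.2 + 4.8 + 4.5 + 1 = 18.5
L_max = max([8.2, 4.8, 4.5, 1.0]) = 8.2
S (sum of others) = 18.5 - 8.2 = 10.3
min_reach = max(0, 8.2 - 10.3) = max(0, -2.1) = 0

Answer: 0.0000 18.5000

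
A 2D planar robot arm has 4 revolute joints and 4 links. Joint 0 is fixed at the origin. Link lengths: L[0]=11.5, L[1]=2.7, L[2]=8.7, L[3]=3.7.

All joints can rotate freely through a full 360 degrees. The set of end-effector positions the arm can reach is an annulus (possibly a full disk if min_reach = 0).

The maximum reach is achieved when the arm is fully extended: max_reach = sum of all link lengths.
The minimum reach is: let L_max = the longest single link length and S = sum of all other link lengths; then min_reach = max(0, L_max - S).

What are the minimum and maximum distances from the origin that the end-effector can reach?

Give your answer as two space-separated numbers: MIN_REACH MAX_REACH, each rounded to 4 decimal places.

Answer: 0.0000 26.6000

Derivation:
Link lengths: [11.5, 2.7, 8.7, 3.7]
max_reach = 11.5 + 2.7 + 8.7 + 3.7 = 26.6
L_max = max([11.5, 2.7, 8.7, 3.7]) = 11.5
S (sum of others) = 26.6 - 11.5 = 15.1
min_reach = max(0, 11.5 - 15.1) = max(0, -3.6) = 0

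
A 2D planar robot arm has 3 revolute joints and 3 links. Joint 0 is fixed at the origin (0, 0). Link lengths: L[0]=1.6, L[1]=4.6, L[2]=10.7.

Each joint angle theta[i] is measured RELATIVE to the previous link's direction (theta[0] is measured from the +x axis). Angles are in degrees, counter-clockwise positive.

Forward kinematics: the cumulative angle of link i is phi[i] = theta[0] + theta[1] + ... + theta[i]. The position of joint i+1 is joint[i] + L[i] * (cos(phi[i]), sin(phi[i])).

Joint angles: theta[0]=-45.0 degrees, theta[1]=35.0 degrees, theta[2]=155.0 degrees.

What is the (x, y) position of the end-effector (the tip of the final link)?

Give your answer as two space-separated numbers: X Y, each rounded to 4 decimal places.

joint[0] = (0.0000, 0.0000)  (base)
link 0: phi[0] = -45 = -45 deg
  cos(-45 deg) = 0.7071, sin(-45 deg) = -0.7071
  joint[1] = (0.0000, 0.0000) + 1.6 * (0.7071, -0.7071) = (0.0000 + 1.1314, 0.0000 + -1.1314) = (1.1314, -1.1314)
link 1: phi[1] = -45 + 35 = -10 deg
  cos(-10 deg) = 0.9848, sin(-10 deg) = -0.1736
  joint[2] = (1.1314, -1.1314) + 4.6 * (0.9848, -0.1736) = (1.1314 + 4.5301, -1.1314 + -0.7988) = (5.6615, -1.9302)
link 2: phi[2] = -45 + 35 + 155 = 145 deg
  cos(145 deg) = -0.8192, sin(145 deg) = 0.5736
  joint[3] = (5.6615, -1.9302) + 10.7 * (-0.8192, 0.5736) = (5.6615 + -8.7649, -1.9302 + 6.1373) = (-3.1034, 4.2071)
End effector: (-3.1034, 4.2071)

Answer: -3.1034 4.2071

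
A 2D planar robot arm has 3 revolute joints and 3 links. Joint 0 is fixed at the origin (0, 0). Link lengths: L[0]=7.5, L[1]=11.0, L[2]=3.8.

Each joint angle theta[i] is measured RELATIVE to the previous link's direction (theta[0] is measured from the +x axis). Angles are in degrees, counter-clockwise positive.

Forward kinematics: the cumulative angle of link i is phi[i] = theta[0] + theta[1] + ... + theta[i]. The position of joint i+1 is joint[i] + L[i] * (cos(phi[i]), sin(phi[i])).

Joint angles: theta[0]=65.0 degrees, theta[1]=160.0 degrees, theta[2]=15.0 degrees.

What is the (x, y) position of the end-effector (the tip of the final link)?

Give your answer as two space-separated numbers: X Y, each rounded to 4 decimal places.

joint[0] = (0.0000, 0.0000)  (base)
link 0: phi[0] = 65 = 65 deg
  cos(65 deg) = 0.4226, sin(65 deg) = 0.9063
  joint[1] = (0.0000, 0.0000) + 7.5 * (0.4226, 0.9063) = (0.0000 + 3.1696, 0.0000 + 6.7973) = (3.1696, 6.7973)
link 1: phi[1] = 65 + 160 = 225 deg
  cos(225 deg) = -0.7071, sin(225 deg) = -0.7071
  joint[2] = (3.1696, 6.7973) + 11 * (-0.7071, -0.7071) = (3.1696 + -7.7782, 6.7973 + -7.7782) = (-4.6085, -0.9809)
link 2: phi[2] = 65 + 160 + 15 = 240 deg
  cos(240 deg) = -0.5000, sin(240 deg) = -0.8660
  joint[3] = (-4.6085, -0.9809) + 3.8 * (-0.5000, -0.8660) = (-4.6085 + -1.9000, -0.9809 + -3.2909) = (-6.5085, -4.2718)
End effector: (-6.5085, -4.2718)

Answer: -6.5085 -4.2718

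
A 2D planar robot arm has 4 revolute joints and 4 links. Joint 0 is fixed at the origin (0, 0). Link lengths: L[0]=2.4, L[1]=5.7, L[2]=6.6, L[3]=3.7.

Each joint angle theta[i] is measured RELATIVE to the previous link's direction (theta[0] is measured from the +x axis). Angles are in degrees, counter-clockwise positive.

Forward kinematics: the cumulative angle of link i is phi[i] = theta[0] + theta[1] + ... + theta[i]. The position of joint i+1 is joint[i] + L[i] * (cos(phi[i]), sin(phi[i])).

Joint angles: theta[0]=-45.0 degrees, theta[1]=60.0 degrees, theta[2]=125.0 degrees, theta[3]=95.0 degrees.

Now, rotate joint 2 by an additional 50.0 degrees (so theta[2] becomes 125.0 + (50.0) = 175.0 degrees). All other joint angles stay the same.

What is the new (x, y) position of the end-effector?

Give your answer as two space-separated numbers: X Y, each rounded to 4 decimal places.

Answer: 1.6607 -4.9418

Derivation:
joint[0] = (0.0000, 0.0000)  (base)
link 0: phi[0] = -45 = -45 deg
  cos(-45 deg) = 0.7071, sin(-45 deg) = -0.7071
  joint[1] = (0.0000, 0.0000) + 2.4 * (0.7071, -0.7071) = (0.0000 + 1.6971, 0.0000 + -1.6971) = (1.6971, -1.6971)
link 1: phi[1] = -45 + 60 = 15 deg
  cos(15 deg) = 0.9659, sin(15 deg) = 0.2588
  joint[2] = (1.6971, -1.6971) + 5.7 * (0.9659, 0.2588) = (1.6971 + 5.5058, -1.6971 + 1.4753) = (7.2028, -0.2218)
link 2: phi[2] = -45 + 60 + 175 = 190 deg
  cos(190 deg) = -0.9848, sin(190 deg) = -0.1736
  joint[3] = (7.2028, -0.2218) + 6.6 * (-0.9848, -0.1736) = (7.2028 + -6.4997, -0.2218 + -1.1461) = (0.7031, -1.3679)
link 3: phi[3] = -45 + 60 + 175 + 95 = 285 deg
  cos(285 deg) = 0.2588, sin(285 deg) = -0.9659
  joint[4] = (0.7031, -1.3679) + 3.7 * (0.2588, -0.9659) = (0.7031 + 0.9576, -1.3679 + -3.5739) = (1.6607, -4.9418)
End effector: (1.6607, -4.9418)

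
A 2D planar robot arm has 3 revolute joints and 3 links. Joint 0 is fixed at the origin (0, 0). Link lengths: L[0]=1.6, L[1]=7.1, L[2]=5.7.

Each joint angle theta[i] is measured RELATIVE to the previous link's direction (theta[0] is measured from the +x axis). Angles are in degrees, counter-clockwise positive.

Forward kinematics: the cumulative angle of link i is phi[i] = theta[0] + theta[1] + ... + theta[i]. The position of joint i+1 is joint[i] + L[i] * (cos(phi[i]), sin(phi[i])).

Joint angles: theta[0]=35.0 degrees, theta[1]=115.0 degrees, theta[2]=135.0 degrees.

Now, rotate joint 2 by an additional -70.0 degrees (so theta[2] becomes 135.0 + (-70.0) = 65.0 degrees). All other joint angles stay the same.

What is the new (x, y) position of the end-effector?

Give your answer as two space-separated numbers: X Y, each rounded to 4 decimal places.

joint[0] = (0.0000, 0.0000)  (base)
link 0: phi[0] = 35 = 35 deg
  cos(35 deg) = 0.8192, sin(35 deg) = 0.5736
  joint[1] = (0.0000, 0.0000) + 1.6 * (0.8192, 0.5736) = (0.0000 + 1.3106, 0.0000 + 0.9177) = (1.3106, 0.9177)
link 1: phi[1] = 35 + 115 = 150 deg
  cos(150 deg) = -0.8660, sin(150 deg) = 0.5000
  joint[2] = (1.3106, 0.9177) + 7.1 * (-0.8660, 0.5000) = (1.3106 + -6.1488, 0.9177 + 3.5500) = (-4.8381, 4.4677)
link 2: phi[2] = 35 + 115 + 65 = 215 deg
  cos(215 deg) = -0.8192, sin(215 deg) = -0.5736
  joint[3] = (-4.8381, 4.4677) + 5.7 * (-0.8192, -0.5736) = (-4.8381 + -4.6692, 4.4677 + -3.2694) = (-9.5073, 1.1983)
End effector: (-9.5073, 1.1983)

Answer: -9.5073 1.1983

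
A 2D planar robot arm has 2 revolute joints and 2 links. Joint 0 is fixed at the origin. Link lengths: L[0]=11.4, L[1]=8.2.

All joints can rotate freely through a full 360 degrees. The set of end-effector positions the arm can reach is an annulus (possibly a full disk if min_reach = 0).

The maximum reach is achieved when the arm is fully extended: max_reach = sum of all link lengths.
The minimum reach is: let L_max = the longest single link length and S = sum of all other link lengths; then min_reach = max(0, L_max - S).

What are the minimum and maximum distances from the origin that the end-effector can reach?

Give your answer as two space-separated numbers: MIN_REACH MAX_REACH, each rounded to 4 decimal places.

Answer: 3.2000 19.6000

Derivation:
Link lengths: [11.4, 8.2]
max_reach = 11.4 + 8.2 = 19.6
L_max = max([11.4, 8.2]) = 11.4
S (sum of others) = 19.6 - 11.4 = 8.2
min_reach = max(0, 11.4 - 8.2) = max(0, 3.2) = 3.2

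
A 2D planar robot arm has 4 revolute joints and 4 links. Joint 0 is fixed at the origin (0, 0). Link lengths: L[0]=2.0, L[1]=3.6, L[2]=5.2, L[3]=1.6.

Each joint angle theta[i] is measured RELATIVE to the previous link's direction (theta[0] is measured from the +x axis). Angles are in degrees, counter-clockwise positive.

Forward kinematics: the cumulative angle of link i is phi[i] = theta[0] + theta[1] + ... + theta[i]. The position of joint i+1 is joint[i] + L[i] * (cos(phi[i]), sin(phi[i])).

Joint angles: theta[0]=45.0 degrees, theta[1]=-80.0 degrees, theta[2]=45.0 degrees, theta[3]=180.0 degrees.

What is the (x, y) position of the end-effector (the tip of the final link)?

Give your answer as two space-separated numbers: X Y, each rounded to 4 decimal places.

Answer: 7.9085 -0.0255

Derivation:
joint[0] = (0.0000, 0.0000)  (base)
link 0: phi[0] = 45 = 45 deg
  cos(45 deg) = 0.7071, sin(45 deg) = 0.7071
  joint[1] = (0.0000, 0.0000) + 2 * (0.7071, 0.7071) = (0.0000 + 1.4142, 0.0000 + 1.4142) = (1.4142, 1.4142)
link 1: phi[1] = 45 + -80 = -35 deg
  cos(-35 deg) = 0.8192, sin(-35 deg) = -0.5736
  joint[2] = (1.4142, 1.4142) + 3.6 * (0.8192, -0.5736) = (1.4142 + 2.9489, 1.4142 + -2.0649) = (4.3632, -0.6507)
link 2: phi[2] = 45 + -80 + 45 = 10 deg
  cos(10 deg) = 0.9848, sin(10 deg) = 0.1736
  joint[3] = (4.3632, -0.6507) + 5.2 * (0.9848, 0.1736) = (4.3632 + 5.1210, -0.6507 + 0.9030) = (9.4842, 0.2523)
link 3: phi[3] = 45 + -80 + 45 + 180 = 190 deg
  cos(190 deg) = -0.9848, sin(190 deg) = -0.1736
  joint[4] = (9.4842, 0.2523) + 1.6 * (-0.9848, -0.1736) = (9.4842 + -1.5757, 0.2523 + -0.2778) = (7.9085, -0.0255)
End effector: (7.9085, -0.0255)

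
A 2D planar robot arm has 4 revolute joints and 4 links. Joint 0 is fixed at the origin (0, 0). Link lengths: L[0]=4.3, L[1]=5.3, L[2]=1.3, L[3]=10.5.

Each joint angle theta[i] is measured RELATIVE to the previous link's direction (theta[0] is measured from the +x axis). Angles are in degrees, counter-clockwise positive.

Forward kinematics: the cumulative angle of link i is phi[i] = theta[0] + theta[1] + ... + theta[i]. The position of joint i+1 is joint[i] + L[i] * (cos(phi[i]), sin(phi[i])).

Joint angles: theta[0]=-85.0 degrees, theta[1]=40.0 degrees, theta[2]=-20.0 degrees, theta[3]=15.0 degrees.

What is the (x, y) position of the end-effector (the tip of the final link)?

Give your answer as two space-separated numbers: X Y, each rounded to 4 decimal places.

Answer: 11.4211 -17.2530

Derivation:
joint[0] = (0.0000, 0.0000)  (base)
link 0: phi[0] = -85 = -85 deg
  cos(-85 deg) = 0.0872, sin(-85 deg) = -0.9962
  joint[1] = (0.0000, 0.0000) + 4.3 * (0.0872, -0.9962) = (0.0000 + 0.3748, 0.0000 + -4.2836) = (0.3748, -4.2836)
link 1: phi[1] = -85 + 40 = -45 deg
  cos(-45 deg) = 0.7071, sin(-45 deg) = -0.7071
  joint[2] = (0.3748, -4.2836) + 5.3 * (0.7071, -0.7071) = (0.3748 + 3.7477, -4.2836 + -3.7477) = (4.1224, -8.0313)
link 2: phi[2] = -85 + 40 + -20 = -65 deg
  cos(-65 deg) = 0.4226, sin(-65 deg) = -0.9063
  joint[3] = (4.1224, -8.0313) + 1.3 * (0.4226, -0.9063) = (4.1224 + 0.5494, -8.0313 + -1.1782) = (4.6718, -9.2095)
link 3: phi[3] = -85 + 40 + -20 + 15 = -50 deg
  cos(-50 deg) = 0.6428, sin(-50 deg) = -0.7660
  joint[4] = (4.6718, -9.2095) + 10.5 * (0.6428, -0.7660) = (4.6718 + 6.7493, -9.2095 + -8.0435) = (11.4211, -17.2530)
End effector: (11.4211, -17.2530)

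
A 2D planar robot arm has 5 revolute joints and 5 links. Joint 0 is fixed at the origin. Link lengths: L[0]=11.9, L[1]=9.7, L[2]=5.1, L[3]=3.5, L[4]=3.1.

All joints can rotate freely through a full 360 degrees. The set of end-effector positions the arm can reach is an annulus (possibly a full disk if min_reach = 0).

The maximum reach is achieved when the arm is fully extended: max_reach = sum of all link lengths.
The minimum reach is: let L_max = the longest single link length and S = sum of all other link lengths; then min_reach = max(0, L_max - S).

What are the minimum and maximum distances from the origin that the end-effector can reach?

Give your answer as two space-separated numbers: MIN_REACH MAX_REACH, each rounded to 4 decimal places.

Answer: 0.0000 33.3000

Derivation:
Link lengths: [11.9, 9.7, 5.1, 3.5, 3.1]
max_reach = 11.9 + 9.7 + 5.1 + 3.5 + 3.1 = 33.3
L_max = max([11.9, 9.7, 5.1, 3.5, 3.1]) = 11.9
S (sum of others) = 33.3 - 11.9 = 21.4
min_reach = max(0, 11.9 - 21.4) = max(0, -9.5) = 0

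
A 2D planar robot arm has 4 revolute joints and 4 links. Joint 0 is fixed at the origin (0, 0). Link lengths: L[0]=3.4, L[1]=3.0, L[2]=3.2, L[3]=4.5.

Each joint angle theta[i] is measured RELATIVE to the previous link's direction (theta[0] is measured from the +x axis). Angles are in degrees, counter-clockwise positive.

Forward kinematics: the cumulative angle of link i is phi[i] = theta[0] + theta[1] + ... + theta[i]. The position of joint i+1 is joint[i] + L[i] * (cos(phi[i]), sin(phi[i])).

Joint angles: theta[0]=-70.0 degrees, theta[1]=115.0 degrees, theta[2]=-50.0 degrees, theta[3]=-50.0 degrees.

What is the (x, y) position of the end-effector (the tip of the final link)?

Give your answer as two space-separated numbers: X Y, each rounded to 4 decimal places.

joint[0] = (0.0000, 0.0000)  (base)
link 0: phi[0] = -70 = -70 deg
  cos(-70 deg) = 0.3420, sin(-70 deg) = -0.9397
  joint[1] = (0.0000, 0.0000) + 3.4 * (0.3420, -0.9397) = (0.0000 + 1.1629, 0.0000 + -3.1950) = (1.1629, -3.1950)
link 1: phi[1] = -70 + 115 = 45 deg
  cos(45 deg) = 0.7071, sin(45 deg) = 0.7071
  joint[2] = (1.1629, -3.1950) + 3 * (0.7071, 0.7071) = (1.1629 + 2.1213, -3.1950 + 2.1213) = (3.2842, -1.0736)
link 2: phi[2] = -70 + 115 + -50 = -5 deg
  cos(-5 deg) = 0.9962, sin(-5 deg) = -0.0872
  joint[3] = (3.2842, -1.0736) + 3.2 * (0.9962, -0.0872) = (3.2842 + 3.1878, -1.0736 + -0.2789) = (6.4720, -1.3525)
link 3: phi[3] = -70 + 115 + -50 + -50 = -55 deg
  cos(-55 deg) = 0.5736, sin(-55 deg) = -0.8192
  joint[4] = (6.4720, -1.3525) + 4.5 * (0.5736, -0.8192) = (6.4720 + 2.5811, -1.3525 + -3.6862) = (9.0531, -5.0387)
End effector: (9.0531, -5.0387)

Answer: 9.0531 -5.0387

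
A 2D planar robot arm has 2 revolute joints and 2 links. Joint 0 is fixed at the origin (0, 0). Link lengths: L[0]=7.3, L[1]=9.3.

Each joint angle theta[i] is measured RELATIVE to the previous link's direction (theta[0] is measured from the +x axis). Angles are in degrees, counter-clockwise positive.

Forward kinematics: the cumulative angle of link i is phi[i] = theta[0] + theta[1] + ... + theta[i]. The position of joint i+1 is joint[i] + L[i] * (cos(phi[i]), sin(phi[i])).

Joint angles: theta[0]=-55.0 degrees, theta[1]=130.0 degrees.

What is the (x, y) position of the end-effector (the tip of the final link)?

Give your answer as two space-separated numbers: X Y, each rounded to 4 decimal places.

Answer: 6.5941 3.0033

Derivation:
joint[0] = (0.0000, 0.0000)  (base)
link 0: phi[0] = -55 = -55 deg
  cos(-55 deg) = 0.5736, sin(-55 deg) = -0.8192
  joint[1] = (0.0000, 0.0000) + 7.3 * (0.5736, -0.8192) = (0.0000 + 4.1871, 0.0000 + -5.9798) = (4.1871, -5.9798)
link 1: phi[1] = -55 + 130 = 75 deg
  cos(75 deg) = 0.2588, sin(75 deg) = 0.9659
  joint[2] = (4.1871, -5.9798) + 9.3 * (0.2588, 0.9659) = (4.1871 + 2.4070, -5.9798 + 8.9831) = (6.5941, 3.0033)
End effector: (6.5941, 3.0033)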